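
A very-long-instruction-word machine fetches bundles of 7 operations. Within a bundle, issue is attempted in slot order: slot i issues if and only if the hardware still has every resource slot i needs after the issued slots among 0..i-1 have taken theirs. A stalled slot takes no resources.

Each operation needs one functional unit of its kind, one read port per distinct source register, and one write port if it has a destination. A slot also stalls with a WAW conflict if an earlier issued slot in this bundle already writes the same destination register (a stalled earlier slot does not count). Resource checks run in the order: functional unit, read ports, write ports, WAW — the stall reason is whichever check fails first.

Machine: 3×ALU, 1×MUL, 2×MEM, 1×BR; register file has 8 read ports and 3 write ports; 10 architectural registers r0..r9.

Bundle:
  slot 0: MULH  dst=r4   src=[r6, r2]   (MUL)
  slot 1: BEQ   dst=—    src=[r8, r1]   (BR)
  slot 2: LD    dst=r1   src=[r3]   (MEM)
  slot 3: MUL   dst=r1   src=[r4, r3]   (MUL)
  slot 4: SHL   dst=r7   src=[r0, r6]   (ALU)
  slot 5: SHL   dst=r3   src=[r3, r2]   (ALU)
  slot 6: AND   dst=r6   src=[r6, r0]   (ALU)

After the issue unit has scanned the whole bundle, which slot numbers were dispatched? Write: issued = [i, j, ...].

issued = [0, 1, 2, 4]

(0) want 1×MUL +2rd +1wr — yes → AL3|MU0|ME2|BR1|rd6|wr2
(1) want 1×BR +2rd +0wr — yes → AL3|MU0|ME2|BR0|rd4|wr2
(2) want 1×MEM +1rd +1wr — yes → AL3|MU0|ME1|BR0|rd3|wr1
(3) want 1×MUL +2rd +1wr — FU → AL3|MU0|ME1|BR0|rd3|wr1
(4) want 1×ALU +2rd +1wr — yes → AL2|MU0|ME1|BR0|rd1|wr0
(5) want 1×ALU +2rd +1wr — RD_PORT → AL2|MU0|ME1|BR0|rd1|wr0
(6) want 1×ALU +2rd +1wr — RD_PORT → AL2|MU0|ME1|BR0|rd1|wr0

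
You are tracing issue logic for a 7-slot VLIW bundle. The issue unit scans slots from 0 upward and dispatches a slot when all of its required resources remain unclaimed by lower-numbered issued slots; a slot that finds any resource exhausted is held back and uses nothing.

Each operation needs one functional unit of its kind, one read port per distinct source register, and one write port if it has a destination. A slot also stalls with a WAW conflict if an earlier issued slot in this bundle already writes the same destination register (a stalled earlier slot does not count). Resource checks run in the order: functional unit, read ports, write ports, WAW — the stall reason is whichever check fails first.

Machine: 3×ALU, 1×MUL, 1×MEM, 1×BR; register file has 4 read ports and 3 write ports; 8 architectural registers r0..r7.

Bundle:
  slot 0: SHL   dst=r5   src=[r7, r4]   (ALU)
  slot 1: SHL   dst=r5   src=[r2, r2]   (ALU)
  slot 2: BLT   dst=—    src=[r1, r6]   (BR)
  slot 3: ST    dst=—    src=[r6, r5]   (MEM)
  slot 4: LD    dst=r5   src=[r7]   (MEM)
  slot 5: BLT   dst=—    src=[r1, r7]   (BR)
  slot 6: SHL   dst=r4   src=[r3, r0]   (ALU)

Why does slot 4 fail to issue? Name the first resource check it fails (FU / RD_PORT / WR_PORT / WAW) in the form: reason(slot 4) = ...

  0. ALU→r5 ⇒ go  {2A/1Mu/1Ld/1B | 2r 2w}
  1. ALU→r5 ⇒ no(WAW)  {2A/1Mu/1Ld/1B | 2r 2w}
  2. BR ⇒ go  {2A/1Mu/1Ld/0B | 0r 2w}
  3. MEM ⇒ no(RD_PORT)  {2A/1Mu/1Ld/0B | 0r 2w}
  4. MEM→r5 ⇒ no(RD_PORT)  {2A/1Mu/1Ld/0B | 0r 2w}
  5. BR ⇒ no(FU)  {2A/1Mu/1Ld/0B | 0r 2w}
  6. ALU→r4 ⇒ no(RD_PORT)  {2A/1Mu/1Ld/0B | 0r 2w}

reason(slot 4) = RD_PORT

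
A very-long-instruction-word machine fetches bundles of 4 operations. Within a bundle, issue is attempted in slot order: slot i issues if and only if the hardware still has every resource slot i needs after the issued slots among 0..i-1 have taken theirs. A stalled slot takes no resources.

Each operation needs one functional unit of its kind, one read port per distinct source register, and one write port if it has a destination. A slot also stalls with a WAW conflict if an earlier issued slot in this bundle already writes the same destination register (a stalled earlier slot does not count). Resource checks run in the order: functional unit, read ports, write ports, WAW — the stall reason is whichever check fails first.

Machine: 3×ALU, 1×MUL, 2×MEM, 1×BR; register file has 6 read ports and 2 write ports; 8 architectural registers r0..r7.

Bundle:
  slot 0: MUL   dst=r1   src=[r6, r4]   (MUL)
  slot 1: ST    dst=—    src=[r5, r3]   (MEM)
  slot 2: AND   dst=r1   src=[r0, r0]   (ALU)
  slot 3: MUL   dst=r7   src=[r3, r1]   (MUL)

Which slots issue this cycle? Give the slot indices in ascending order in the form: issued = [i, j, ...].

issued = [0, 1]

slot 0 (MUL): ISSUE — free A3,Mu0,Ld2,B1 rp4 wp1
slot 1 (MEM): ISSUE — free A3,Mu0,Ld1,B1 rp2 wp1
slot 2 (ALU): stall WAW — free A3,Mu0,Ld1,B1 rp2 wp1
slot 3 (MUL): stall FU — free A3,Mu0,Ld1,B1 rp2 wp1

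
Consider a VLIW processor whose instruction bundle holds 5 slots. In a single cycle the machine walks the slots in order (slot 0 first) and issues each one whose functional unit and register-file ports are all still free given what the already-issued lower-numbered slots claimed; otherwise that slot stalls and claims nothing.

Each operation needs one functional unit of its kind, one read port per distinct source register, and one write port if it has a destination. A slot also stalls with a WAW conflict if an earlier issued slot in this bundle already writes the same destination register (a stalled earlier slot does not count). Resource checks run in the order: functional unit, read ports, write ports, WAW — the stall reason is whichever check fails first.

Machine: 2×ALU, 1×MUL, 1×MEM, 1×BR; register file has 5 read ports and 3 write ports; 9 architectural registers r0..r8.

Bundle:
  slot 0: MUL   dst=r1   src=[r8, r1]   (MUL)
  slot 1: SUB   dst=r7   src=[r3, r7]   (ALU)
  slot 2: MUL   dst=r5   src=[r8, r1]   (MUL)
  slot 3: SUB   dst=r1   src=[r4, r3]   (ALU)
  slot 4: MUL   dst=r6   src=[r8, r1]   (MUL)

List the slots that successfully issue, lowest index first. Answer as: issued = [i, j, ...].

issued = [0, 1]

(0) want 1×MUL +2rd +1wr — yes → AL2|MU0|ME1|BR1|rd3|wr2
(1) want 1×ALU +2rd +1wr — yes → AL1|MU0|ME1|BR1|rd1|wr1
(2) want 1×MUL +2rd +1wr — FU → AL1|MU0|ME1|BR1|rd1|wr1
(3) want 1×ALU +2rd +1wr — RD_PORT → AL1|MU0|ME1|BR1|rd1|wr1
(4) want 1×MUL +2rd +1wr — FU → AL1|MU0|ME1|BR1|rd1|wr1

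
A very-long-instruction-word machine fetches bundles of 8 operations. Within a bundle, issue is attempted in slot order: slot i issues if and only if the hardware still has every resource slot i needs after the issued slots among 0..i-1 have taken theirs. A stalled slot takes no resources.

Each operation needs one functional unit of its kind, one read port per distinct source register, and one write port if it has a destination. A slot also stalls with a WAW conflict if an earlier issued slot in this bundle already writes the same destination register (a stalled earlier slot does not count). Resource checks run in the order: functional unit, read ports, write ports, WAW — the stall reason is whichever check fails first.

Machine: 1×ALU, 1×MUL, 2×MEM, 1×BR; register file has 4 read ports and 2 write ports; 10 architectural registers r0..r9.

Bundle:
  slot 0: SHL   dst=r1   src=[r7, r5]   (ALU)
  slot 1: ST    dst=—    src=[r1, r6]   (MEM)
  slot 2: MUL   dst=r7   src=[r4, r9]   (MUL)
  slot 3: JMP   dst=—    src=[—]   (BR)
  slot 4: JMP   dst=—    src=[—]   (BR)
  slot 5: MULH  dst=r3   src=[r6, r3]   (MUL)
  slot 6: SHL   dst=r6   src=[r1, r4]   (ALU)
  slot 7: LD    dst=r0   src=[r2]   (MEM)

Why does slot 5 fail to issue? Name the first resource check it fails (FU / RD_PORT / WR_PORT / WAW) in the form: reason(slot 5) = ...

reason(slot 5) = RD_PORT

slot 0 (ALU): ISSUE — free A0,Mu1,Ld2,B1 rp2 wp1
slot 1 (MEM): ISSUE — free A0,Mu1,Ld1,B1 rp0 wp1
slot 2 (MUL): stall RD_PORT — free A0,Mu1,Ld1,B1 rp0 wp1
slot 3 (BR): ISSUE — free A0,Mu1,Ld1,B0 rp0 wp1
slot 4 (BR): stall FU — free A0,Mu1,Ld1,B0 rp0 wp1
slot 5 (MUL): stall RD_PORT — free A0,Mu1,Ld1,B0 rp0 wp1
slot 6 (ALU): stall FU — free A0,Mu1,Ld1,B0 rp0 wp1
slot 7 (MEM): stall RD_PORT — free A0,Mu1,Ld1,B0 rp0 wp1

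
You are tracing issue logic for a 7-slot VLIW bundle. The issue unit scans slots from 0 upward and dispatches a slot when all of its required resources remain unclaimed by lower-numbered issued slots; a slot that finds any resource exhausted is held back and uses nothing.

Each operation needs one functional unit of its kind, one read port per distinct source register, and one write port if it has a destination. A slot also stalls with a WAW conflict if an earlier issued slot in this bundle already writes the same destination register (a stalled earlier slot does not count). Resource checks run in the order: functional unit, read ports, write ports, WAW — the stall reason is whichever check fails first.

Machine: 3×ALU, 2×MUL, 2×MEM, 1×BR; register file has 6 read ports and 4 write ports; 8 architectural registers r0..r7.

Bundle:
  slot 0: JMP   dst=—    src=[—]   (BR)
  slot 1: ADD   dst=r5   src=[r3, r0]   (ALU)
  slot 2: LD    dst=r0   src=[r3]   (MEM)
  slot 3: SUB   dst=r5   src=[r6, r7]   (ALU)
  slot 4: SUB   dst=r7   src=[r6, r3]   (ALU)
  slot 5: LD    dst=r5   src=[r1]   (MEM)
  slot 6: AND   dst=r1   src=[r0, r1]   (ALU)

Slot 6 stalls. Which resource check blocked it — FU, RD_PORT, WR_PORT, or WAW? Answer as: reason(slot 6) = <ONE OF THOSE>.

reason(slot 6) = RD_PORT

slot 0 (BR): ISSUE — free A3,Mu2,Ld2,B0 rp6 wp4
slot 1 (ALU): ISSUE — free A2,Mu2,Ld2,B0 rp4 wp3
slot 2 (MEM): ISSUE — free A2,Mu2,Ld1,B0 rp3 wp2
slot 3 (ALU): stall WAW — free A2,Mu2,Ld1,B0 rp3 wp2
slot 4 (ALU): ISSUE — free A1,Mu2,Ld1,B0 rp1 wp1
slot 5 (MEM): stall WAW — free A1,Mu2,Ld1,B0 rp1 wp1
slot 6 (ALU): stall RD_PORT — free A1,Mu2,Ld1,B0 rp1 wp1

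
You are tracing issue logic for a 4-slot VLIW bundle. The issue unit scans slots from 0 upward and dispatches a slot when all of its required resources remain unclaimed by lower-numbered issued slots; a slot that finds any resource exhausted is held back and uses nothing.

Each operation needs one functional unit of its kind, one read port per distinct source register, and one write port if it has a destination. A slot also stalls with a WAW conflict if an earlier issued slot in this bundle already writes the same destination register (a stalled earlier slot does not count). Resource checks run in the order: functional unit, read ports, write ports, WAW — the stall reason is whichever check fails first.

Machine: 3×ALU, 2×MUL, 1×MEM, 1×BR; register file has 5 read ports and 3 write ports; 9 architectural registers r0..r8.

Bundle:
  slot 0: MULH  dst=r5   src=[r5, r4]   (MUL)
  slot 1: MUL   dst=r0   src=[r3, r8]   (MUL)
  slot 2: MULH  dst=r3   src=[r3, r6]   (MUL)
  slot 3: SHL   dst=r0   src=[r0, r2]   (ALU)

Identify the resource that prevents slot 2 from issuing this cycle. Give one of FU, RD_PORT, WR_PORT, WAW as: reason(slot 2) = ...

reason(slot 2) = FU

#0 MUL src=r5,r4 dispatched  <A:3 Mu:1 Ld:1 B:1 rd:3 wr:2>
#1 MUL src=r3,r8 dispatched  <A:3 Mu:0 Ld:1 B:1 rd:1 wr:1>
#2 MUL src=r3,r6 held:FU  <A:3 Mu:0 Ld:1 B:1 rd:1 wr:1>
#3 ALU src=r0,r2 held:RD_PORT  <A:3 Mu:0 Ld:1 B:1 rd:1 wr:1>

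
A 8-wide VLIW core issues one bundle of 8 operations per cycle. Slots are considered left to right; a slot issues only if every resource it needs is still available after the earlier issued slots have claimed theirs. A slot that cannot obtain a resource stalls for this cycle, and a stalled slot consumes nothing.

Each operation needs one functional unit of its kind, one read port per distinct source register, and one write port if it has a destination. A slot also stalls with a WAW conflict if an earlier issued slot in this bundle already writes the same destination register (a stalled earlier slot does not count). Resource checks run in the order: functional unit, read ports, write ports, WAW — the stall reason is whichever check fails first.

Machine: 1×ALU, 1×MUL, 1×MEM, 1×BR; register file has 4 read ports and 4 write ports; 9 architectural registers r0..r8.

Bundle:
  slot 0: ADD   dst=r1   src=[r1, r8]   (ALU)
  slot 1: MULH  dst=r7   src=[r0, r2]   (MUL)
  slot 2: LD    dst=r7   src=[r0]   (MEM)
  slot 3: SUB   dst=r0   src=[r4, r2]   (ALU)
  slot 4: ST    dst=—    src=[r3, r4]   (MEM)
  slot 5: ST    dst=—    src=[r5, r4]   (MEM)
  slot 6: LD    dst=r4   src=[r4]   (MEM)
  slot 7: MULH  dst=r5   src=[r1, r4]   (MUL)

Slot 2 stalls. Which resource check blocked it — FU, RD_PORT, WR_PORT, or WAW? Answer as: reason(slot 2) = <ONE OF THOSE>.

(0) want 1×ALU +2rd +1wr — yes → AL0|MU1|ME1|BR1|rd2|wr3
(1) want 1×MUL +2rd +1wr — yes → AL0|MU0|ME1|BR1|rd0|wr2
(2) want 1×MEM +1rd +1wr — RD_PORT → AL0|MU0|ME1|BR1|rd0|wr2
(3) want 1×ALU +2rd +1wr — FU → AL0|MU0|ME1|BR1|rd0|wr2
(4) want 1×MEM +2rd +0wr — RD_PORT → AL0|MU0|ME1|BR1|rd0|wr2
(5) want 1×MEM +2rd +0wr — RD_PORT → AL0|MU0|ME1|BR1|rd0|wr2
(6) want 1×MEM +1rd +1wr — RD_PORT → AL0|MU0|ME1|BR1|rd0|wr2
(7) want 1×MUL +2rd +1wr — FU → AL0|MU0|ME1|BR1|rd0|wr2

reason(slot 2) = RD_PORT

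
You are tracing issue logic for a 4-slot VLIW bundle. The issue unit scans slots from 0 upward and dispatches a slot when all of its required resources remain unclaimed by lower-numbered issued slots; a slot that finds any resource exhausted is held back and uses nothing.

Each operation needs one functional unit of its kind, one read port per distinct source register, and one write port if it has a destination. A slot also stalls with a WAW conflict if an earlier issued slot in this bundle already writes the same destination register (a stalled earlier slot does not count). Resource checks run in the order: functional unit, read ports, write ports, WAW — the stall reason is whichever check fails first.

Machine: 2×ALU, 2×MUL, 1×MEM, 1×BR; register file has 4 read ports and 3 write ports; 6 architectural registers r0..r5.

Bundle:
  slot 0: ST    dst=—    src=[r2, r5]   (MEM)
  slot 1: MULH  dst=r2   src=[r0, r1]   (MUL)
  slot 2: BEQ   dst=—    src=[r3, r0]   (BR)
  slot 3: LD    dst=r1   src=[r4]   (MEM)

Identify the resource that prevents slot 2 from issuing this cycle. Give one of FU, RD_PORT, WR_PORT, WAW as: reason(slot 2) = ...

reason(slot 2) = RD_PORT

  0. MEM ⇒ go  {2A/2Mu/0Ld/1B | 2r 3w}
  1. MUL→r2 ⇒ go  {2A/1Mu/0Ld/1B | 0r 2w}
  2. BR ⇒ no(RD_PORT)  {2A/1Mu/0Ld/1B | 0r 2w}
  3. MEM→r1 ⇒ no(FU)  {2A/1Mu/0Ld/1B | 0r 2w}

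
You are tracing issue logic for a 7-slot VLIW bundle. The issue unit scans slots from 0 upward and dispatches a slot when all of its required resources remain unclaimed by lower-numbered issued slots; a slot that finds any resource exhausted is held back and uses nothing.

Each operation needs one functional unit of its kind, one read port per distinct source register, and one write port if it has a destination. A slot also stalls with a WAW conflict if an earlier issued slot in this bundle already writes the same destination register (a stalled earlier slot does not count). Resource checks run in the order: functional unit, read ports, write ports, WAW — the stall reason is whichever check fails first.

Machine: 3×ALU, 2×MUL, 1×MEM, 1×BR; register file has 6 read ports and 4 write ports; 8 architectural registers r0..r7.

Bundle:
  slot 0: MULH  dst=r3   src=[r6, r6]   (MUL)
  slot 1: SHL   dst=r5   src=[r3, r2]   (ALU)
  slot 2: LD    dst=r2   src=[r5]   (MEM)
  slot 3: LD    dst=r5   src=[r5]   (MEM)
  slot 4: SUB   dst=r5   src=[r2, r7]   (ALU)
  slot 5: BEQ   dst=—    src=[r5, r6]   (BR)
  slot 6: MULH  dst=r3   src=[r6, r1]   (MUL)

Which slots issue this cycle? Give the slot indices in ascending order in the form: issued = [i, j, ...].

issued = [0, 1, 2, 5]

#0 MUL src=r6,r6 dispatched  <A:3 Mu:1 Ld:1 B:1 rd:5 wr:3>
#1 ALU src=r3,r2 dispatched  <A:2 Mu:1 Ld:1 B:1 rd:3 wr:2>
#2 MEM src=r5 dispatched  <A:2 Mu:1 Ld:0 B:1 rd:2 wr:1>
#3 MEM src=r5 held:FU  <A:2 Mu:1 Ld:0 B:1 rd:2 wr:1>
#4 ALU src=r2,r7 held:WAW  <A:2 Mu:1 Ld:0 B:1 rd:2 wr:1>
#5 BR src=r5,r6 dispatched  <A:2 Mu:1 Ld:0 B:0 rd:0 wr:1>
#6 MUL src=r6,r1 held:RD_PORT  <A:2 Mu:1 Ld:0 B:0 rd:0 wr:1>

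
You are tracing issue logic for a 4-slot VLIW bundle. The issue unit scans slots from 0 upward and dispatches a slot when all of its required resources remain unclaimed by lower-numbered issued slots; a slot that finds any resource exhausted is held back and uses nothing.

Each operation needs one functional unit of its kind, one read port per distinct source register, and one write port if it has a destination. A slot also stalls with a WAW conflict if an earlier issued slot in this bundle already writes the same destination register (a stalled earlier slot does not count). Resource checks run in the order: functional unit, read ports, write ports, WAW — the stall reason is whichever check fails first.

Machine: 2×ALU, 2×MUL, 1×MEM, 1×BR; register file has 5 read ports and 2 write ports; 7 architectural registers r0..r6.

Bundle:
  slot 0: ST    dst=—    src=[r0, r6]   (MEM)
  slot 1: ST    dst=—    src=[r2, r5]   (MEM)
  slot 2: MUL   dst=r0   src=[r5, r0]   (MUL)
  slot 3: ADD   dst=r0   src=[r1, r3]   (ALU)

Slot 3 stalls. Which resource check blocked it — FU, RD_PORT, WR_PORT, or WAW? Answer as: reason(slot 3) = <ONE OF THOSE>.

[0] MEM needs rd=2 wr=0: ok; after: ALU=2 MUL=2 MEM=0 BR=1, R=3, W=2
[1] MEM needs rd=2 wr=0: FU; after: ALU=2 MUL=2 MEM=0 BR=1, R=3, W=2
[2] MUL needs rd=2 wr=1: ok; after: ALU=2 MUL=1 MEM=0 BR=1, R=1, W=1
[3] ALU needs rd=2 wr=1: RD_PORT; after: ALU=2 MUL=1 MEM=0 BR=1, R=1, W=1

reason(slot 3) = RD_PORT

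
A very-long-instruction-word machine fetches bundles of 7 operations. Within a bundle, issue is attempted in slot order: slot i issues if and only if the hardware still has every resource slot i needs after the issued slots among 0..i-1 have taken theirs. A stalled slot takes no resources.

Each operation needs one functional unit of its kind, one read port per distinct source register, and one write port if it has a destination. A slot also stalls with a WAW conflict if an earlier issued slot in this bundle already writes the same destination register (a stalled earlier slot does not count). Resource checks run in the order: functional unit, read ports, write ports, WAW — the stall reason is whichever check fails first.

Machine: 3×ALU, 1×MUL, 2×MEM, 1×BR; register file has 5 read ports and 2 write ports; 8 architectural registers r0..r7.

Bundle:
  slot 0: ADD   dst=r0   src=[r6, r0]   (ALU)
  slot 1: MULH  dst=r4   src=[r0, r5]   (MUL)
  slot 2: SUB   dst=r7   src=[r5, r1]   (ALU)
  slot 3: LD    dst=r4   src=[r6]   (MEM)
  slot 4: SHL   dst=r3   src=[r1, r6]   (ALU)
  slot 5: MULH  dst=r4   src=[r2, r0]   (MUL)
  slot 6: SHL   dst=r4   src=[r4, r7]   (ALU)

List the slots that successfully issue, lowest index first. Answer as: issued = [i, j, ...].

issued = [0, 1]

#0 ALU src=r6,r0 dispatched  <A:2 Mu:1 Ld:2 B:1 rd:3 wr:1>
#1 MUL src=r0,r5 dispatched  <A:2 Mu:0 Ld:2 B:1 rd:1 wr:0>
#2 ALU src=r5,r1 held:RD_PORT  <A:2 Mu:0 Ld:2 B:1 rd:1 wr:0>
#3 MEM src=r6 held:WR_PORT  <A:2 Mu:0 Ld:2 B:1 rd:1 wr:0>
#4 ALU src=r1,r6 held:RD_PORT  <A:2 Mu:0 Ld:2 B:1 rd:1 wr:0>
#5 MUL src=r2,r0 held:FU  <A:2 Mu:0 Ld:2 B:1 rd:1 wr:0>
#6 ALU src=r4,r7 held:RD_PORT  <A:2 Mu:0 Ld:2 B:1 rd:1 wr:0>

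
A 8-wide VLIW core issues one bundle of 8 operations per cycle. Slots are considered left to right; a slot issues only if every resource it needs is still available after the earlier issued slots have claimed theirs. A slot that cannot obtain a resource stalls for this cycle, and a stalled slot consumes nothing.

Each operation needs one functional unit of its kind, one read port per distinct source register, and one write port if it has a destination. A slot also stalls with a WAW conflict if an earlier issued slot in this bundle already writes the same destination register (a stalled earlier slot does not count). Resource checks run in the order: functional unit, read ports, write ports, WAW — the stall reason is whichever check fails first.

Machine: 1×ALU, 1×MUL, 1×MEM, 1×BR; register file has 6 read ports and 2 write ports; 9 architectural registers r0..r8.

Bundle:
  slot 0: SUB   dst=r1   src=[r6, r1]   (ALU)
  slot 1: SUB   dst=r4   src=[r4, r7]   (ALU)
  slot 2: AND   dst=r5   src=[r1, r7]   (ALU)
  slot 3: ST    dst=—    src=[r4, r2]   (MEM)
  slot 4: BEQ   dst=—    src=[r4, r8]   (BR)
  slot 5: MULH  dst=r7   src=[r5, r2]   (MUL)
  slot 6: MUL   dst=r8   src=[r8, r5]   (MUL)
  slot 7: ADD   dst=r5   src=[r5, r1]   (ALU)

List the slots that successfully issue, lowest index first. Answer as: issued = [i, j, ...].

issued = [0, 3, 4]

(0) want 1×ALU +2rd +1wr — yes → AL0|MU1|ME1|BR1|rd4|wr1
(1) want 1×ALU +2rd +1wr — FU → AL0|MU1|ME1|BR1|rd4|wr1
(2) want 1×ALU +2rd +1wr — FU → AL0|MU1|ME1|BR1|rd4|wr1
(3) want 1×MEM +2rd +0wr — yes → AL0|MU1|ME0|BR1|rd2|wr1
(4) want 1×BR +2rd +0wr — yes → AL0|MU1|ME0|BR0|rd0|wr1
(5) want 1×MUL +2rd +1wr — RD_PORT → AL0|MU1|ME0|BR0|rd0|wr1
(6) want 1×MUL +2rd +1wr — RD_PORT → AL0|MU1|ME0|BR0|rd0|wr1
(7) want 1×ALU +2rd +1wr — FU → AL0|MU1|ME0|BR0|rd0|wr1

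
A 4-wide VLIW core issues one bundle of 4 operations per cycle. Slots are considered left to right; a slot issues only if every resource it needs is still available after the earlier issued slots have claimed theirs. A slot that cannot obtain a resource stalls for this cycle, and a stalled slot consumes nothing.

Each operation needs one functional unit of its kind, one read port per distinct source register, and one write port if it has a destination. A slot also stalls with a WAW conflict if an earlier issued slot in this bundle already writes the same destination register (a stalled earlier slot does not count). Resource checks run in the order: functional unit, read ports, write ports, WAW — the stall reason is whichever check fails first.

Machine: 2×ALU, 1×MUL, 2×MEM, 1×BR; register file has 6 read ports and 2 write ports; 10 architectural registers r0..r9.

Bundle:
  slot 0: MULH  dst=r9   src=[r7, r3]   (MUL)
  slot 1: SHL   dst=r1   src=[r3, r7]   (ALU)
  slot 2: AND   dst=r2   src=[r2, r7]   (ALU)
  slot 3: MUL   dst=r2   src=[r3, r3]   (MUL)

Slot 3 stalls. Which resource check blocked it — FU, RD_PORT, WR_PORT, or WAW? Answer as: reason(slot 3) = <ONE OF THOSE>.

slot 0 (MUL): ISSUE — free A2,Mu0,Ld2,B1 rp4 wp1
slot 1 (ALU): ISSUE — free A1,Mu0,Ld2,B1 rp2 wp0
slot 2 (ALU): stall WR_PORT — free A1,Mu0,Ld2,B1 rp2 wp0
slot 3 (MUL): stall FU — free A1,Mu0,Ld2,B1 rp2 wp0

reason(slot 3) = FU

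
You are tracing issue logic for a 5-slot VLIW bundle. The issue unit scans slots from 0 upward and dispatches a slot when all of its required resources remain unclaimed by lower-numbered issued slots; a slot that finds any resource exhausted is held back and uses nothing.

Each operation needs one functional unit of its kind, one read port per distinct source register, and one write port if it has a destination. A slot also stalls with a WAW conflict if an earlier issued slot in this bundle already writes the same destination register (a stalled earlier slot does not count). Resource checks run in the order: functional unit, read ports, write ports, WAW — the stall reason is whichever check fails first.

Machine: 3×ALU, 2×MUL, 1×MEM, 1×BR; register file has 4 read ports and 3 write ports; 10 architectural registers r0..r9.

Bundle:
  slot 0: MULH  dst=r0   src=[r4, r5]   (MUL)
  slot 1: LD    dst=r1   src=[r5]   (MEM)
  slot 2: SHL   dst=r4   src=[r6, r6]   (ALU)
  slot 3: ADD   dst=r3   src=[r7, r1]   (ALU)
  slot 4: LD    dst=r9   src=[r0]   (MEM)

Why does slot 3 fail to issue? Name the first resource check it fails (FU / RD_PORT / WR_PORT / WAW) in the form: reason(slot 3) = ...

[0] MUL needs rd=2 wr=1: ok; after: ALU=3 MUL=1 MEM=1 BR=1, R=2, W=2
[1] MEM needs rd=1 wr=1: ok; after: ALU=3 MUL=1 MEM=0 BR=1, R=1, W=1
[2] ALU needs rd=1 wr=1: ok; after: ALU=2 MUL=1 MEM=0 BR=1, R=0, W=0
[3] ALU needs rd=2 wr=1: RD_PORT; after: ALU=2 MUL=1 MEM=0 BR=1, R=0, W=0
[4] MEM needs rd=1 wr=1: FU; after: ALU=2 MUL=1 MEM=0 BR=1, R=0, W=0

reason(slot 3) = RD_PORT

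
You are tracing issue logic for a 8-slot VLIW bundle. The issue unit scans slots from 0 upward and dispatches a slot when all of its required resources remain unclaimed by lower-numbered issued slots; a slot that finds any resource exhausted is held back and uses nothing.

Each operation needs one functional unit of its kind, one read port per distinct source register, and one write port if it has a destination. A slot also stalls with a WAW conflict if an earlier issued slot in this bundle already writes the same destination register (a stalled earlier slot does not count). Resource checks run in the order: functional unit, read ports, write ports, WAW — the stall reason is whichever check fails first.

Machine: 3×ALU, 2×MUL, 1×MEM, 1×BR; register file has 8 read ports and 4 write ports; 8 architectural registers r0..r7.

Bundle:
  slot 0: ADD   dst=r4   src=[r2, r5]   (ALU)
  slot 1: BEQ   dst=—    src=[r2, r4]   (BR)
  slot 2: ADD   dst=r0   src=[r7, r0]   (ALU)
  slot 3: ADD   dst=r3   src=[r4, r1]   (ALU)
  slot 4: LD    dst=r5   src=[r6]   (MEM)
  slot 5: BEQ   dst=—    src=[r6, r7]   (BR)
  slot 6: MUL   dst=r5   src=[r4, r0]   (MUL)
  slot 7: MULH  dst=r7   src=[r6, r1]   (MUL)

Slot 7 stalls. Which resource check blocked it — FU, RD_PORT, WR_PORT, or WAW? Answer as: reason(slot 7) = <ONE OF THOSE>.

slot 0 (ALU): ISSUE — free A2,Mu2,Ld1,B1 rp6 wp3
slot 1 (BR): ISSUE — free A2,Mu2,Ld1,B0 rp4 wp3
slot 2 (ALU): ISSUE — free A1,Mu2,Ld1,B0 rp2 wp2
slot 3 (ALU): ISSUE — free A0,Mu2,Ld1,B0 rp0 wp1
slot 4 (MEM): stall RD_PORT — free A0,Mu2,Ld1,B0 rp0 wp1
slot 5 (BR): stall FU — free A0,Mu2,Ld1,B0 rp0 wp1
slot 6 (MUL): stall RD_PORT — free A0,Mu2,Ld1,B0 rp0 wp1
slot 7 (MUL): stall RD_PORT — free A0,Mu2,Ld1,B0 rp0 wp1

reason(slot 7) = RD_PORT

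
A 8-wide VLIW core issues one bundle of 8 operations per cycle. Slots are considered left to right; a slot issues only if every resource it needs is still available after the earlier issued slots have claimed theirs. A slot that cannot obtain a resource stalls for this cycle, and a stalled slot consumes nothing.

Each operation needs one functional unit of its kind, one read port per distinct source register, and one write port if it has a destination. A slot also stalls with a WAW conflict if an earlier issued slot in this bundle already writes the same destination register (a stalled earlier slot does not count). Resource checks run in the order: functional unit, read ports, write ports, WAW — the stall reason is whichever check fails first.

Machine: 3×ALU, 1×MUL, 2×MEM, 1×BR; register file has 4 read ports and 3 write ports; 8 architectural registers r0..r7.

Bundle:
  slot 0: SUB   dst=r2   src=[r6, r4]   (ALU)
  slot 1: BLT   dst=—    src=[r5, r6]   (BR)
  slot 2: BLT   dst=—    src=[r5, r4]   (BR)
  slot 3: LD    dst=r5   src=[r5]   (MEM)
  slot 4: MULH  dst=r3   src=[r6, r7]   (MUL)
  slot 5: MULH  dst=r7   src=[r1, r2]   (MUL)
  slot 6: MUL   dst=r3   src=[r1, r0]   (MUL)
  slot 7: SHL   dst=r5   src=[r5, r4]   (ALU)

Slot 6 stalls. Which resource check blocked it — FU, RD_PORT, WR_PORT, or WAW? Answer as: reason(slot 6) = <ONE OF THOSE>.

reason(slot 6) = RD_PORT

slot 0 (ALU): ISSUE — free A2,Mu1,Ld2,B1 rp2 wp2
slot 1 (BR): ISSUE — free A2,Mu1,Ld2,B0 rp0 wp2
slot 2 (BR): stall FU — free A2,Mu1,Ld2,B0 rp0 wp2
slot 3 (MEM): stall RD_PORT — free A2,Mu1,Ld2,B0 rp0 wp2
slot 4 (MUL): stall RD_PORT — free A2,Mu1,Ld2,B0 rp0 wp2
slot 5 (MUL): stall RD_PORT — free A2,Mu1,Ld2,B0 rp0 wp2
slot 6 (MUL): stall RD_PORT — free A2,Mu1,Ld2,B0 rp0 wp2
slot 7 (ALU): stall RD_PORT — free A2,Mu1,Ld2,B0 rp0 wp2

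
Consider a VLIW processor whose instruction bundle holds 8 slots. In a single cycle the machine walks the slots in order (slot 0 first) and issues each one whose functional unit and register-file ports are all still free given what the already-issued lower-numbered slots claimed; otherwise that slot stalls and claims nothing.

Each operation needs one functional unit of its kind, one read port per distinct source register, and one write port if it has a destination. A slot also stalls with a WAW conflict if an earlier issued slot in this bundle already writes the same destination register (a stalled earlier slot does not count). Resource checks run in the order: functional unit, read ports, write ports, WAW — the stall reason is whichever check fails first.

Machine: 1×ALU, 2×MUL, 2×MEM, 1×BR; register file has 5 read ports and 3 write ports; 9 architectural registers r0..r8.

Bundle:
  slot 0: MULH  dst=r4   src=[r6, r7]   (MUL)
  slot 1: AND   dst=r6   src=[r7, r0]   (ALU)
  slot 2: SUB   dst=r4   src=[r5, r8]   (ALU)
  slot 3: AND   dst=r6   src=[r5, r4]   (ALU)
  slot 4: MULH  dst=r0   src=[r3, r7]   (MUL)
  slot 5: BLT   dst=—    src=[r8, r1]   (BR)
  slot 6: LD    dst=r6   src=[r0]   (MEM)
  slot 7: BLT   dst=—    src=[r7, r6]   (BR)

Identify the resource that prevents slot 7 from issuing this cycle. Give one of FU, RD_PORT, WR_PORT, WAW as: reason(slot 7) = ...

(0) want 1×MUL +2rd +1wr — yes → AL1|MU1|ME2|BR1|rd3|wr2
(1) want 1×ALU +2rd +1wr — yes → AL0|MU1|ME2|BR1|rd1|wr1
(2) want 1×ALU +2rd +1wr — FU → AL0|MU1|ME2|BR1|rd1|wr1
(3) want 1×ALU +2rd +1wr — FU → AL0|MU1|ME2|BR1|rd1|wr1
(4) want 1×MUL +2rd +1wr — RD_PORT → AL0|MU1|ME2|BR1|rd1|wr1
(5) want 1×BR +2rd +0wr — RD_PORT → AL0|MU1|ME2|BR1|rd1|wr1
(6) want 1×MEM +1rd +1wr — WAW → AL0|MU1|ME2|BR1|rd1|wr1
(7) want 1×BR +2rd +0wr — RD_PORT → AL0|MU1|ME2|BR1|rd1|wr1

reason(slot 7) = RD_PORT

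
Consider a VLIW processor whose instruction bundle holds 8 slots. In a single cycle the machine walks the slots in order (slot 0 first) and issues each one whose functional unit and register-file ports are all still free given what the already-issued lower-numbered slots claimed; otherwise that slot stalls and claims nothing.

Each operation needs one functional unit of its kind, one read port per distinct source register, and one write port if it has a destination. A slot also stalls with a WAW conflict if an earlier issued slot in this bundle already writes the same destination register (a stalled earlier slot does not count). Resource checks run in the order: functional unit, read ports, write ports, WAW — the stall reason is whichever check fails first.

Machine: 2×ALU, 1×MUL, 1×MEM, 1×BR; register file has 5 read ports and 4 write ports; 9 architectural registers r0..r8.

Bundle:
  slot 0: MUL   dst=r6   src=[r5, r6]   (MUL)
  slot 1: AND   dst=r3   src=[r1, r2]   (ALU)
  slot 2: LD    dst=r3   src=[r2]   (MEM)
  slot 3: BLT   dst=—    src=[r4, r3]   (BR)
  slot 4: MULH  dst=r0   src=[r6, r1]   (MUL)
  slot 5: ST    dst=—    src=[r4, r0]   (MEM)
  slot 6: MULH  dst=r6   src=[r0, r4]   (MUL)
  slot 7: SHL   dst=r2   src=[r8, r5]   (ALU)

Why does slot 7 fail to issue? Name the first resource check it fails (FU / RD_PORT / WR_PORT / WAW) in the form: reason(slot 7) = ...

[0] MUL needs rd=2 wr=1: ok; after: ALU=2 MUL=0 MEM=1 BR=1, R=3, W=3
[1] ALU needs rd=2 wr=1: ok; after: ALU=1 MUL=0 MEM=1 BR=1, R=1, W=2
[2] MEM needs rd=1 wr=1: WAW; after: ALU=1 MUL=0 MEM=1 BR=1, R=1, W=2
[3] BR needs rd=2 wr=0: RD_PORT; after: ALU=1 MUL=0 MEM=1 BR=1, R=1, W=2
[4] MUL needs rd=2 wr=1: FU; after: ALU=1 MUL=0 MEM=1 BR=1, R=1, W=2
[5] MEM needs rd=2 wr=0: RD_PORT; after: ALU=1 MUL=0 MEM=1 BR=1, R=1, W=2
[6] MUL needs rd=2 wr=1: FU; after: ALU=1 MUL=0 MEM=1 BR=1, R=1, W=2
[7] ALU needs rd=2 wr=1: RD_PORT; after: ALU=1 MUL=0 MEM=1 BR=1, R=1, W=2

reason(slot 7) = RD_PORT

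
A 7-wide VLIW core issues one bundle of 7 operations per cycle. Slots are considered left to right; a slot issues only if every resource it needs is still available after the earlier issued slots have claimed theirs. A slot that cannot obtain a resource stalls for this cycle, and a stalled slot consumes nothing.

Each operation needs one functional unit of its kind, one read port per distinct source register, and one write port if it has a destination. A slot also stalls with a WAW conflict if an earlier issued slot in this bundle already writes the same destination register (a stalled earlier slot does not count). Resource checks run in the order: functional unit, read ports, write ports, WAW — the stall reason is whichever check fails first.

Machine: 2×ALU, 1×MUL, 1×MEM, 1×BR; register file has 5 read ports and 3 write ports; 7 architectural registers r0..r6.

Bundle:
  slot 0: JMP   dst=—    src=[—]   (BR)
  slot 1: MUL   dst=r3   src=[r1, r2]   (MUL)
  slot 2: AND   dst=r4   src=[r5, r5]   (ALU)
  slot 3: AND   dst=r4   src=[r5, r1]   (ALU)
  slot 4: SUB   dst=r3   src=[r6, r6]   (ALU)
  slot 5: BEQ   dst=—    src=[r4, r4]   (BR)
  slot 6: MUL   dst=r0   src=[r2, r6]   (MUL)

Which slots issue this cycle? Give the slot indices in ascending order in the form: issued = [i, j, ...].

issued = [0, 1, 2]

[0] BR needs rd=0 wr=0: ok; after: ALU=2 MUL=1 MEM=1 BR=0, R=5, W=3
[1] MUL needs rd=2 wr=1: ok; after: ALU=2 MUL=0 MEM=1 BR=0, R=3, W=2
[2] ALU needs rd=1 wr=1: ok; after: ALU=1 MUL=0 MEM=1 BR=0, R=2, W=1
[3] ALU needs rd=2 wr=1: WAW; after: ALU=1 MUL=0 MEM=1 BR=0, R=2, W=1
[4] ALU needs rd=1 wr=1: WAW; after: ALU=1 MUL=0 MEM=1 BR=0, R=2, W=1
[5] BR needs rd=1 wr=0: FU; after: ALU=1 MUL=0 MEM=1 BR=0, R=2, W=1
[6] MUL needs rd=2 wr=1: FU; after: ALU=1 MUL=0 MEM=1 BR=0, R=2, W=1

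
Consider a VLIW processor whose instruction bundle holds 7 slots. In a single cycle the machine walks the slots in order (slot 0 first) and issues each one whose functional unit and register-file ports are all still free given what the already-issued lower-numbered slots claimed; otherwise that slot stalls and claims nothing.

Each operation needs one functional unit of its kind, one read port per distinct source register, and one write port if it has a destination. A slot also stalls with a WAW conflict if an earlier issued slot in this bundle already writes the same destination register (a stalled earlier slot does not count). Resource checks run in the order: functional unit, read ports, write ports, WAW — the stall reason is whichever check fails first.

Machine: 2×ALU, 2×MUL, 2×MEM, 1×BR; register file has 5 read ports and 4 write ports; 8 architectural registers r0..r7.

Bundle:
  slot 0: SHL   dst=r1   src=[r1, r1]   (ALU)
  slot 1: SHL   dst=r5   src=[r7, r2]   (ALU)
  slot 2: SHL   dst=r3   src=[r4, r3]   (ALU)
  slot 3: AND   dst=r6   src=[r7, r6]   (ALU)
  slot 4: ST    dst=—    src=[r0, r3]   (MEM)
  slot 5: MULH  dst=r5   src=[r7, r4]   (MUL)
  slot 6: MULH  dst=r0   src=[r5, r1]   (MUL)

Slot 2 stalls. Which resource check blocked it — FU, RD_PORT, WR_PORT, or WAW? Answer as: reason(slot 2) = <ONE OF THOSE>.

[0] ALU needs rd=1 wr=1: ok; after: ALU=1 MUL=2 MEM=2 BR=1, R=4, W=3
[1] ALU needs rd=2 wr=1: ok; after: ALU=0 MUL=2 MEM=2 BR=1, R=2, W=2
[2] ALU needs rd=2 wr=1: FU; after: ALU=0 MUL=2 MEM=2 BR=1, R=2, W=2
[3] ALU needs rd=2 wr=1: FU; after: ALU=0 MUL=2 MEM=2 BR=1, R=2, W=2
[4] MEM needs rd=2 wr=0: ok; after: ALU=0 MUL=2 MEM=1 BR=1, R=0, W=2
[5] MUL needs rd=2 wr=1: RD_PORT; after: ALU=0 MUL=2 MEM=1 BR=1, R=0, W=2
[6] MUL needs rd=2 wr=1: RD_PORT; after: ALU=0 MUL=2 MEM=1 BR=1, R=0, W=2

reason(slot 2) = FU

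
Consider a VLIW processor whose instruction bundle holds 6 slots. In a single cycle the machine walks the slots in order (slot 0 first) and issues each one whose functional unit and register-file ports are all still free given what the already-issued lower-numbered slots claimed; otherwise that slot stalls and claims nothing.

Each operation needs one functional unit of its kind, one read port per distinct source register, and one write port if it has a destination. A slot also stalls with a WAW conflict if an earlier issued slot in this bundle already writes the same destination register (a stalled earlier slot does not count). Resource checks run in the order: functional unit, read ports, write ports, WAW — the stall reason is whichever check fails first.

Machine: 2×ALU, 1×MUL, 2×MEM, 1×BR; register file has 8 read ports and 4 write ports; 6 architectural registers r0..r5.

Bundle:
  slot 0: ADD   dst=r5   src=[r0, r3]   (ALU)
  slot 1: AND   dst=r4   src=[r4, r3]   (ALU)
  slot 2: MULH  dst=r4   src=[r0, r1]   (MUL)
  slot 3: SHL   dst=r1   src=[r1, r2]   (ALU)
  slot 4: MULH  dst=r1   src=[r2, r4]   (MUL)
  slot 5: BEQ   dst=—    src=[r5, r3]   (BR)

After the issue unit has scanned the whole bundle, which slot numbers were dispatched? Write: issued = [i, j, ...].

  0. ALU→r5 ⇒ go  {1A/1Mu/2Ld/1B | 6r 3w}
  1. ALU→r4 ⇒ go  {0A/1Mu/2Ld/1B | 4r 2w}
  2. MUL→r4 ⇒ no(WAW)  {0A/1Mu/2Ld/1B | 4r 2w}
  3. ALU→r1 ⇒ no(FU)  {0A/1Mu/2Ld/1B | 4r 2w}
  4. MUL→r1 ⇒ go  {0A/0Mu/2Ld/1B | 2r 1w}
  5. BR ⇒ go  {0A/0Mu/2Ld/0B | 0r 1w}

issued = [0, 1, 4, 5]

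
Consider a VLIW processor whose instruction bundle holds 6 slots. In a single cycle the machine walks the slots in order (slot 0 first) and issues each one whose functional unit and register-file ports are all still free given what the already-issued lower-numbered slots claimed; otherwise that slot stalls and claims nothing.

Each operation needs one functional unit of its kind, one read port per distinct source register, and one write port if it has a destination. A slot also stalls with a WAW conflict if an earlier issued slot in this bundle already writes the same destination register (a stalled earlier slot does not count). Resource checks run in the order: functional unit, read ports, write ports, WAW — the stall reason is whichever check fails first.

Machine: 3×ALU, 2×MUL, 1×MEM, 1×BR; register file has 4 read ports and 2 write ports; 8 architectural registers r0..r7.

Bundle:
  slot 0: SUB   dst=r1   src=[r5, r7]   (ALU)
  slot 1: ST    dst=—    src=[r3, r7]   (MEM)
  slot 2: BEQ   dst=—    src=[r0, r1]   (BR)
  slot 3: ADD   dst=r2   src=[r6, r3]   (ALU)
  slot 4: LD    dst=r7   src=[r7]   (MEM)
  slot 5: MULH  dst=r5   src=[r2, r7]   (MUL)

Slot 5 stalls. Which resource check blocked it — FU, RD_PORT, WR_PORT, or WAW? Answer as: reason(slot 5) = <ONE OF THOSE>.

  0. ALU→r1 ⇒ go  {2A/2Mu/1Ld/1B | 2r 1w}
  1. MEM ⇒ go  {2A/2Mu/0Ld/1B | 0r 1w}
  2. BR ⇒ no(RD_PORT)  {2A/2Mu/0Ld/1B | 0r 1w}
  3. ALU→r2 ⇒ no(RD_PORT)  {2A/2Mu/0Ld/1B | 0r 1w}
  4. MEM→r7 ⇒ no(FU)  {2A/2Mu/0Ld/1B | 0r 1w}
  5. MUL→r5 ⇒ no(RD_PORT)  {2A/2Mu/0Ld/1B | 0r 1w}

reason(slot 5) = RD_PORT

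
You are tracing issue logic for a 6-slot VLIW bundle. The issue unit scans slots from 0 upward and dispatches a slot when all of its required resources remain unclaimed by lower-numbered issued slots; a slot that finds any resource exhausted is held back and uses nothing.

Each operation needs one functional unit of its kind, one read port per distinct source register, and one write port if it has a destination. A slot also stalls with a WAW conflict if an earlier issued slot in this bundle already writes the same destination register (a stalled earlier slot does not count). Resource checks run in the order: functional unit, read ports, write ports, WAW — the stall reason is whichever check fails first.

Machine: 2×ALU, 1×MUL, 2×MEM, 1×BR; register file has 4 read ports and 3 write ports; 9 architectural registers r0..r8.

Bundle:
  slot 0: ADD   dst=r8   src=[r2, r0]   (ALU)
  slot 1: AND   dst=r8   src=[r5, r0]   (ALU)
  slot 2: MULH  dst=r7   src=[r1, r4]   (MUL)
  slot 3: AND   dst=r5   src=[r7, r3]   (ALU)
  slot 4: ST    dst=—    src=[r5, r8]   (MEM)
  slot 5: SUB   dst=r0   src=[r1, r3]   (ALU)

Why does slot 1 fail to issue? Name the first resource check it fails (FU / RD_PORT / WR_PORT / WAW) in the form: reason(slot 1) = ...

  0. ALU→r8 ⇒ go  {1A/1Mu/2Ld/1B | 2r 2w}
  1. ALU→r8 ⇒ no(WAW)  {1A/1Mu/2Ld/1B | 2r 2w}
  2. MUL→r7 ⇒ go  {1A/0Mu/2Ld/1B | 0r 1w}
  3. ALU→r5 ⇒ no(RD_PORT)  {1A/0Mu/2Ld/1B | 0r 1w}
  4. MEM ⇒ no(RD_PORT)  {1A/0Mu/2Ld/1B | 0r 1w}
  5. ALU→r0 ⇒ no(RD_PORT)  {1A/0Mu/2Ld/1B | 0r 1w}

reason(slot 1) = WAW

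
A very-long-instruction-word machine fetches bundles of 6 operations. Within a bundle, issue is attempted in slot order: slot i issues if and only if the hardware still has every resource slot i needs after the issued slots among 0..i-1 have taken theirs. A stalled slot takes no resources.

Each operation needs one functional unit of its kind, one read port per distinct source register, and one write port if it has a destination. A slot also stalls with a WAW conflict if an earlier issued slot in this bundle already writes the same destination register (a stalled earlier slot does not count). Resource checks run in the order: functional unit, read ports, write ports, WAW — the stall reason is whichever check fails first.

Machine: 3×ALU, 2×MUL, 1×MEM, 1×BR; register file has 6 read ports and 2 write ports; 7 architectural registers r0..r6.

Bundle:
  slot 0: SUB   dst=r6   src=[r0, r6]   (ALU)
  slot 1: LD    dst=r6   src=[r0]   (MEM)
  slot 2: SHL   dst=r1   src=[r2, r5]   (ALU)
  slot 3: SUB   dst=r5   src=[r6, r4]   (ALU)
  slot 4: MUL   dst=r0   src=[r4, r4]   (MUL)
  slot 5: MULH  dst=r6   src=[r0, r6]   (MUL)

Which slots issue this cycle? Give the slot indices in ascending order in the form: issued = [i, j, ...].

issued = [0, 2]

slot 0 (ALU): ISSUE — free A2,Mu2,Ld1,B1 rp4 wp1
slot 1 (MEM): stall WAW — free A2,Mu2,Ld1,B1 rp4 wp1
slot 2 (ALU): ISSUE — free A1,Mu2,Ld1,B1 rp2 wp0
slot 3 (ALU): stall WR_PORT — free A1,Mu2,Ld1,B1 rp2 wp0
slot 4 (MUL): stall WR_PORT — free A1,Mu2,Ld1,B1 rp2 wp0
slot 5 (MUL): stall WR_PORT — free A1,Mu2,Ld1,B1 rp2 wp0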